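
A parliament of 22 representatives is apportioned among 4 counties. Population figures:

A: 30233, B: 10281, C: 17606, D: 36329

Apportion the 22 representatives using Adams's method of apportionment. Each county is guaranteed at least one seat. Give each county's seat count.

A=7; B=3; C=4; D=8

Standard divisor 94449/22 ≈ 4293.136; standard quotas: A 7.042, B 2.395, C 4.101, D 8.462.
Rounding up gives 8, 3, 5, 9 = 25 seats, so the divisor must be adjusted.
With modified divisor 4800: modified quotas A 6.299, B 2.142, C 3.668, D 7.569.
Rounding up: A 7, B 3, C 4, D 8 (total 22).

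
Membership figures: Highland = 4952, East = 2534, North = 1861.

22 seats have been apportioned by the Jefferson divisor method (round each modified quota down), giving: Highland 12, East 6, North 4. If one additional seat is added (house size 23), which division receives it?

Highland

Priority for the next seat is population ÷ (current seats + 1).
Priorities: Highland 380.923, East 362.000, North 372.200.
Highest priority: Highland.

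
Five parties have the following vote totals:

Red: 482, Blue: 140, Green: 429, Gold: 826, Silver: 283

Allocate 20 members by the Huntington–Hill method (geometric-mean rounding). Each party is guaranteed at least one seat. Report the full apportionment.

With divisor 109: modified quotas Red 4.422, Blue 1.284, Green 3.936, Gold 7.578, Silver 2.596.
Geometric-mean thresholds: Red √(4·5)=4.472, Blue √(1·2)=1.414, Green √(3·4)=3.464, Gold √(7·8)=7.483, Silver √(2·3)=2.449.
Each quota rounded against its threshold gives Red 4, Blue 1, Green 4, Gold 8, Silver 3 (total 20).

Red: 4, Blue: 1, Green: 4, Gold: 8, Silver: 3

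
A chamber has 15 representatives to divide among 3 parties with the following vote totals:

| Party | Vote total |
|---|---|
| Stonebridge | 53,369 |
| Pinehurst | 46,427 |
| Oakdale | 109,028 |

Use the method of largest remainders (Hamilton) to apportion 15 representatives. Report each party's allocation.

Total 208824; standard divisor 208824/15 ≈ 13921.6.
Standard quotas: Stonebridge 3.8335, Pinehurst 3.3349, Oakdale 7.8316.
Lower quotas: Stonebridge 3, Pinehurst 3, Oakdale 7 (sum 13, leaving 2 seats).
Remainders in descending order: Stonebridge 0.8335, Oakdale 0.8316, Pinehurst 0.3349.
The surplus seats go to Stonebridge, Oakdale.

Stonebridge=4, Pinehurst=3, Oakdale=8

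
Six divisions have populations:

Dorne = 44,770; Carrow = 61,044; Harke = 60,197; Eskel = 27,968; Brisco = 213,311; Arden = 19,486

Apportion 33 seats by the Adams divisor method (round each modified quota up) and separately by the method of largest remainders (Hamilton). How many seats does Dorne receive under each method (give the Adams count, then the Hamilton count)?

Adams: Dorne 4, Carrow 5, Harke 5, Eskel 2, Brisco 15, Arden 2.
Hamilton: Dorne 3, Carrow 5, Harke 5, Eskel 2, Brisco 16, Arden 2.
Dorne gets 4 under Adams and 3 under Hamilton.

4 and 3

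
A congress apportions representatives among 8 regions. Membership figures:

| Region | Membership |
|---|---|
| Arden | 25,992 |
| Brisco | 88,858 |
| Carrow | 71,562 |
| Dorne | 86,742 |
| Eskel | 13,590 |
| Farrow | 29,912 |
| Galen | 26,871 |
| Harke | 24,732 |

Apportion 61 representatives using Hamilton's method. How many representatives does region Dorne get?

14

The standard divisor is 368259/61 ≈ 6037.033.
Standard quotas: Arden 4.3054, Brisco 14.7188, Carrow 11.8538, Dorne 14.3683, Eskel 2.2511, Farrow 4.9548, Galen 4.4510, Harke 4.0967.
Lower quotas: Arden 4, Brisco 14, Carrow 11, Dorne 14, Eskel 2, Farrow 4, Galen 4, Harke 4 (sum 57, leaving 4 seats).
Remainders in descending order: Farrow 0.9548, Carrow 0.8538, Brisco 0.7188, Galen 0.4510, Dorne 0.3683, Arden 0.3054, Eskel 0.2511, Harke 0.0967.
Largest remainders: Farrow, Carrow, Brisco, Galen receive the extra seats.
Dorne receives 14.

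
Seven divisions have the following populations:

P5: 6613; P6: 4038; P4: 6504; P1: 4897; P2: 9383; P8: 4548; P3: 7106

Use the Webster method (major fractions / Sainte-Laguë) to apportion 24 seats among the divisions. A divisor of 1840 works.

With modified divisor 1840: modified quotas P5 3.594, P6 2.195, P4 3.535, P1 2.661, P2 5.099, P8 2.472, P3 3.862.
Rounding to the nearest integer: P5 4, P6 2, P4 4, P1 3, P2 5, P8 2, P3 4 (total 24).

P5=4, P6=2, P4=4, P1=3, P2=5, P8=2, P3=4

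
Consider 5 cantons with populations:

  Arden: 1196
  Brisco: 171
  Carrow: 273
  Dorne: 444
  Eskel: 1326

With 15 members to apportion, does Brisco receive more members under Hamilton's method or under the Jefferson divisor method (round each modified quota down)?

Hamilton

Hamilton: Arden 5, Brisco 1, Carrow 1, Dorne 2, Eskel 6.
Jefferson: Arden 6, Brisco 0, Carrow 1, Dorne 2, Eskel 6.
Brisco gets 1 under Hamilton and 0 under Jefferson.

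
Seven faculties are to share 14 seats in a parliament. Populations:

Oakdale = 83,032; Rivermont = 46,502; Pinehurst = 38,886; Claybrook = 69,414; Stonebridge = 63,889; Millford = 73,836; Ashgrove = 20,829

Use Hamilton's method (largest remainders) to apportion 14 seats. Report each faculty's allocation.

Oakdale 3; Rivermont 2; Pinehurst 1; Claybrook 2; Stonebridge 2; Millford 3; Ashgrove 1

The standard divisor is 396388/14 ≈ 28313.429.
Standard quotas: Oakdale 2.9326, Rivermont 1.6424, Pinehurst 1.3734, Claybrook 2.4516, Stonebridge 2.2565, Millford 2.6078, Ashgrove 0.7357.
Lower quotas: Oakdale 2, Rivermont 1, Pinehurst 1, Claybrook 2, Stonebridge 2, Millford 2, Ashgrove 0 (sum 10, leaving 4 seats).
Remainders in descending order: Oakdale 0.9326, Ashgrove 0.7357, Rivermont 0.6424, Millford 0.6078, Claybrook 0.4516, Pinehurst 0.3734, Stonebridge 0.2565.
Largest remainders: Oakdale, Ashgrove, Rivermont, Millford receive the extra seats.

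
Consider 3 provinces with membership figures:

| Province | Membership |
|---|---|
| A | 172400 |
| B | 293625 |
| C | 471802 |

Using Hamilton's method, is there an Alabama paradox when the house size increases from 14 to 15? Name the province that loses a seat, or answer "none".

At 14 seats: A 3, B 4, C 7.
At 15 seats: A 3, B 5, C 7.
No province's allocation decreased.

none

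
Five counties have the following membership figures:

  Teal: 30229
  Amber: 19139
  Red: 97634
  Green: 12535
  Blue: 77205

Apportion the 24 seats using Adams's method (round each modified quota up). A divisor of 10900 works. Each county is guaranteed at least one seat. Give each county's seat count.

Teal=3, Amber=2, Red=9, Green=2, Blue=8

With modified divisor 10900: modified quotas Teal 2.773, Amber 1.756, Red 8.957, Green 1.150, Blue 7.083.
Rounding up: Teal 3, Amber 2, Red 9, Green 2, Blue 8 (total 24).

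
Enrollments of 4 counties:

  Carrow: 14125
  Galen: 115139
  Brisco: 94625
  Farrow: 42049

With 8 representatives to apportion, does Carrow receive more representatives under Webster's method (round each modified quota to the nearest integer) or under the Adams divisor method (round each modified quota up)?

Webster: Carrow 0, Galen 4, Brisco 3, Farrow 1.
Adams: Carrow 1, Galen 3, Brisco 3, Farrow 1.
Carrow gets 0 under Webster and 1 under Adams.

Adams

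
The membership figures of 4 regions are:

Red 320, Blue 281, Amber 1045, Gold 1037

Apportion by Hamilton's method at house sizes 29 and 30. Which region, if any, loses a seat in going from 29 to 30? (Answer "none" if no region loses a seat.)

Red

At 29 seats: Red 4, Blue 3, Amber 11, Gold 11.
At 30 seats: Red 3, Blue 3, Amber 12, Gold 12.
Red drops from 4 to 3.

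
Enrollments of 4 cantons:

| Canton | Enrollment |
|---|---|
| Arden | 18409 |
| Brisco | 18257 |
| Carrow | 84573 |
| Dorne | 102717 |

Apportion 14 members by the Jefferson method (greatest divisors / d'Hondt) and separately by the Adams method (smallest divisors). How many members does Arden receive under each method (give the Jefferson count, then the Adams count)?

1 and 2

Jefferson: Arden 1, Brisco 1, Carrow 5, Dorne 7.
Adams: Arden 2, Brisco 1, Carrow 5, Dorne 6.
Arden gets 1 under Jefferson and 2 under Adams.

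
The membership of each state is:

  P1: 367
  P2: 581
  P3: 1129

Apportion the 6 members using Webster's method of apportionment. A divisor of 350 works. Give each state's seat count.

P1 1, P2 2, P3 3

With modified divisor 350: modified quotas P1 1.049, P2 1.660, P3 3.226.
Rounding to the nearest integer: P1 1, P2 2, P3 3 (total 6).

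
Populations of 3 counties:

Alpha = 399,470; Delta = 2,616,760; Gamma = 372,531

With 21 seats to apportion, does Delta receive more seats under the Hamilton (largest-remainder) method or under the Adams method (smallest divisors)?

Hamilton

Hamilton: Alpha 3, Delta 16, Gamma 2.
Adams: Alpha 3, Delta 15, Gamma 3.
Delta gets 16 under Hamilton and 15 under Adams.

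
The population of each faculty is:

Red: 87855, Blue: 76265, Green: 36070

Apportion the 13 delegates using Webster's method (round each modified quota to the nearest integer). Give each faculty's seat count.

Standard divisor 200190/13 ≈ 15399.231; standard quotas: Red 5.705, Blue 4.953, Green 2.342.
Rounding to the nearest integer gives Red 6, Blue 5, Green 2 — total 13, matching the house size, so no adjustment is needed.

Red 6, Blue 5, Green 2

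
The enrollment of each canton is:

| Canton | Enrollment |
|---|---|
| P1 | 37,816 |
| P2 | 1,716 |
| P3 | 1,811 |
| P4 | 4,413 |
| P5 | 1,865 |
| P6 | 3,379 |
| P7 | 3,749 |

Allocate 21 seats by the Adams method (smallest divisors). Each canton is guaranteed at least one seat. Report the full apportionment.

P1=12; P2=1; P3=1; P4=2; P5=1; P6=2; P7=2

Standard divisor 54749/21 ≈ 2607.095; standard quotas: P1 14.505, P2 0.658, P3 0.695, P4 1.693, P5 0.715, P6 1.296, P7 1.438.
Rounding up gives 15, 1, 1, 2, 1, 2, 2 = 24 seats, so the divisor must be adjusted.
With modified divisor 3300: modified quotas P1 11.459, P2 0.520, P3 0.549, P4 1.337, P5 0.565, P6 1.024, P7 1.136.
Rounding up: P1 12, P2 1, P3 1, P4 2, P5 1, P6 2, P7 2 (total 21).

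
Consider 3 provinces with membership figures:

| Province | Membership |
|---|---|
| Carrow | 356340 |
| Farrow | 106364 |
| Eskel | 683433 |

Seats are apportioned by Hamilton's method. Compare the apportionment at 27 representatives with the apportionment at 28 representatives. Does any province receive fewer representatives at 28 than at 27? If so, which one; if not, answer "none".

At 27 seats: Carrow 8, Farrow 3, Eskel 16.
At 28 seats: Carrow 9, Farrow 2, Eskel 17.
Farrow drops from 3 to 2.

Farrow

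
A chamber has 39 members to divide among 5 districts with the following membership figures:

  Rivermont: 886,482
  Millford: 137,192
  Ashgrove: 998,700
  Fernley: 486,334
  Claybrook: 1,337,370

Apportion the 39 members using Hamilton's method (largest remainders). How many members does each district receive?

Rivermont: 9, Millford: 1, Ashgrove: 10, Fernley: 5, Claybrook: 14

The standard divisor is 3846078/39 ≈ 98617.385.
Standard quotas: Rivermont 8.9891, Millford 1.3912, Ashgrove 10.1270, Fernley 4.9315, Claybrook 13.5612.
Lower quotas: Rivermont 8, Millford 1, Ashgrove 10, Fernley 4, Claybrook 13 (sum 36, leaving 3 seats).
Remainders in descending order: Rivermont 0.9891, Fernley 0.9315, Claybrook 0.5612, Millford 0.3912, Ashgrove 0.1270.
Largest remainders: Rivermont, Fernley, Claybrook receive the extra seats.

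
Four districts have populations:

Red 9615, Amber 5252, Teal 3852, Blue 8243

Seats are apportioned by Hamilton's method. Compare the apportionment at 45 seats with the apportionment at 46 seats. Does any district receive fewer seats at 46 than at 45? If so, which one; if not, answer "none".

none

At 45 seats: Red 16, Amber 9, Teal 6, Blue 14.
At 46 seats: Red 16, Amber 9, Teal 7, Blue 14.
No district's allocation decreased.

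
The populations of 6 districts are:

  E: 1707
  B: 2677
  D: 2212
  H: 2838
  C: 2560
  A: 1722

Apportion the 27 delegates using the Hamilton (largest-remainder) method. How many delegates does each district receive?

E: 3, B: 5, D: 4, H: 6, C: 5, A: 4

The standard divisor is 13716/27 = 508.
Standard quotas: E 3.360, B 5.270, D 4.354, H 5.587, C 5.039, A 3.390.
Lower quotas: E 3, B 5, D 4, H 5, C 5, A 3 (sum 25, leaving 2 seats).
Remainders in descending order: H 0.587, A 0.390, E 0.360, D 0.354, B 0.270, C 0.039.
The surplus seats go to H, A.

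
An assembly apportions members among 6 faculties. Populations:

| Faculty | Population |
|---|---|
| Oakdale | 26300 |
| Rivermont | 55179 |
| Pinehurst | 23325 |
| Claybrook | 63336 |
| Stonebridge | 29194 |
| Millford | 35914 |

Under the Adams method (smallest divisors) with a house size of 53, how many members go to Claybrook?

Standard divisor 233248/53 ≈ 4400.906; standard quotas: Oakdale 5.976, Rivermont 12.538, Pinehurst 5.300, Claybrook 14.392, Stonebridge 6.634, Millford 8.161.
Rounding up gives 6, 13, 6, 15, 7, 9 = 56 seats, so the divisor must be adjusted.
With modified divisor 4630: modified quotas Oakdale 5.680, Rivermont 11.918, Pinehurst 5.038, Claybrook 13.679, Stonebridge 6.305, Millford 7.757.
Rounding up: Oakdale 6, Rivermont 12, Pinehurst 6, Claybrook 14, Stonebridge 7, Millford 8 (total 53).
Claybrook receives 14.

14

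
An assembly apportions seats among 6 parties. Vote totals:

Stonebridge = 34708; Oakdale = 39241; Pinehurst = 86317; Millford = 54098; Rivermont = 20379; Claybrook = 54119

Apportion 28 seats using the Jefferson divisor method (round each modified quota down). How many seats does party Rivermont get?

Standard divisor 288862/28 ≈ 10316.5; standard quotas: Stonebridge 3.364, Oakdale 3.804, Pinehurst 8.367, Millford 5.244, Rivermont 1.975, Claybrook 5.246.
Rounding down gives 3, 3, 8, 5, 1, 5 = 25 seats, so the divisor must be adjusted.
With modified divisor 9300: modified quotas Stonebridge 3.732, Oakdale 4.219, Pinehurst 9.281, Millford 5.817, Rivermont 2.191, Claybrook 5.819.
Rounding down: Stonebridge 3, Oakdale 4, Pinehurst 9, Millford 5, Rivermont 2, Claybrook 5 (total 28).
Rivermont receives 2.

2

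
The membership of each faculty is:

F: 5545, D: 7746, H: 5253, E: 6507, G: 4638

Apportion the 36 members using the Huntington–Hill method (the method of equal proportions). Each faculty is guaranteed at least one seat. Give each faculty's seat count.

F: 7; D: 9; H: 6; E: 8; G: 6

With divisor 832: modified quotas F 6.665, D 9.310, H 6.314, E 7.821, G 5.575.
Geometric-mean thresholds: F √(6·7)=6.481, D √(9·10)=9.487, H √(6·7)=6.481, E √(7·8)=7.483, G √(5·6)=5.477.
Each quota rounded against its threshold gives F 7, D 9, H 6, E 8, G 6 (total 36).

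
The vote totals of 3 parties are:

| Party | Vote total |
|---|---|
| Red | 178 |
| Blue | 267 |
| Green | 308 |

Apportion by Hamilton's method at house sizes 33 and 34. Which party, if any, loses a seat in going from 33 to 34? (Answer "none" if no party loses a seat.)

none

At 33 seats: Red 8, Blue 12, Green 13.
At 34 seats: Red 8, Blue 12, Green 14.
No party's allocation decreased.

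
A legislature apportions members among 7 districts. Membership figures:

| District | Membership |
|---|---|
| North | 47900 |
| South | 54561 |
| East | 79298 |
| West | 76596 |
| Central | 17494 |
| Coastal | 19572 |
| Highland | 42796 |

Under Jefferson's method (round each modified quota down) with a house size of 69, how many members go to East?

16

Standard divisor 338217/69 ≈ 4901.696; standard quotas: North 9.772, South 11.131, East 16.178, West 15.626, Central 3.569, Coastal 3.993, Highland 8.731.
Rounding down gives 9, 11, 16, 15, 3, 3, 8 = 65 seats, so the divisor must be adjusted.
With modified divisor 4700: modified quotas North 10.191, South 11.609, East 16.872, West 16.297, Central 3.722, Coastal 4.164, Highland 9.106.
Rounding down: North 10, South 11, East 16, West 16, Central 3, Coastal 4, Highland 9 (total 69).
East receives 16.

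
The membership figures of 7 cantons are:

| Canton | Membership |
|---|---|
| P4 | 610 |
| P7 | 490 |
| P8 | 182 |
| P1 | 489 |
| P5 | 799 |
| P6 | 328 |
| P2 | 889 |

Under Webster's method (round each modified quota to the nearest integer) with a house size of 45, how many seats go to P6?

4

Standard divisor 3787/45 ≈ 84.156; standard quotas: P4 7.248, P7 5.823, P8 2.163, P1 5.811, P5 9.494, P6 3.898, P2 10.564.
Rounding to the nearest integer gives P4 7, P7 6, P8 2, P1 6, P5 9, P6 4, P2 11 — total 45, matching the house size, so no adjustment is needed.
P6 receives 4.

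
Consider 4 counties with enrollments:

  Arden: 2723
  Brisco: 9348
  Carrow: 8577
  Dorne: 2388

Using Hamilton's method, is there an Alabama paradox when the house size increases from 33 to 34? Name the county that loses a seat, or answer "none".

At 33 seats: Arden 4, Brisco 13, Carrow 12, Dorne 4.
At 34 seats: Arden 4, Brisco 14, Carrow 13, Dorne 3.
Dorne drops from 4 to 3.

Dorne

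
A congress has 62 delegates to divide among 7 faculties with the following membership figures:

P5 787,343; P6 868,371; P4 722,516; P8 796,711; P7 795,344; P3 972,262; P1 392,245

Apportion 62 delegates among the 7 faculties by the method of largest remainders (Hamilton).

P5 9, P6 10, P4 9, P8 9, P7 9, P3 11, P1 5

Standard divisor: 5334792 ÷ 62 ≈ 86045.032.
Standard quotas: P5 9.1504, P6 10.0921, P4 8.3970, P8 9.2592, P7 9.2433, P3 11.2995, P1 4.5586.
Lower quotas: P5 9, P6 10, P4 8, P8 9, P7 9, P3 11, P1 4 (sum 60, leaving 2 seats).
Remainders in descending order: P1 0.5586, P4 0.3970, P3 0.2995, P8 0.2592, P7 0.2433, P5 0.1504, P6 0.0921.
The surplus seats go to P1, P4.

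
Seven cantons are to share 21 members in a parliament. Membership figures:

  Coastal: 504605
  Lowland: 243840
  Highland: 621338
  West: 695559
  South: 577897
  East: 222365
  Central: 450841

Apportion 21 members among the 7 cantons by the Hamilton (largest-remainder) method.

The standard divisor is 3316445/21 ≈ 157925.952.
Standard quotas: Coastal 3.1952, Lowland 1.5440, Highland 3.9344, West 4.4043, South 3.6593, East 1.4080, Central 2.8548.
Lower quotas: Coastal 3, Lowland 1, Highland 3, West 4, South 3, East 1, Central 2 (sum 17, leaving 4 seats).
Remainders in descending order: Highland 0.9344, Central 0.8548, South 0.6593, Lowland 0.5440, East 0.4080, West 0.4043, Coastal 0.1952.
Largest remainders: Highland, Central, South, Lowland receive the extra seats.

Coastal=3, Lowland=2, Highland=4, West=4, South=4, East=1, Central=3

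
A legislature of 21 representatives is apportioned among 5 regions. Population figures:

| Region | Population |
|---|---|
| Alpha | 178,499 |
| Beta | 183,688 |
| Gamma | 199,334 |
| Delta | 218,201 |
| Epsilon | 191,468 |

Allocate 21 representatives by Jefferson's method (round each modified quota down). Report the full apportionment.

Standard divisor 971190/21 ≈ 46247.143; standard quotas: Alpha 3.860, Beta 3.972, Gamma 4.310, Delta 4.718, Epsilon 4.140.
Rounding down gives 3, 3, 4, 4, 4 = 18 seats, so the divisor must be adjusted.
With modified divisor 41800: modified quotas Alpha 4.270, Beta 4.394, Gamma 4.769, Delta 5.220, Epsilon 4.581.
Rounding down: Alpha 4, Beta 4, Gamma 4, Delta 5, Epsilon 4 (total 21).

Alpha: 4; Beta: 4; Gamma: 4; Delta: 5; Epsilon: 4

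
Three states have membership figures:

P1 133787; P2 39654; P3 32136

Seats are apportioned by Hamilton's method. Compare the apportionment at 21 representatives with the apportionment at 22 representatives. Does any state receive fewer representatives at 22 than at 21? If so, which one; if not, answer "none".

none

At 21 seats: P1 14, P2 4, P3 3.
At 22 seats: P1 14, P2 4, P3 4.
No state's allocation decreased.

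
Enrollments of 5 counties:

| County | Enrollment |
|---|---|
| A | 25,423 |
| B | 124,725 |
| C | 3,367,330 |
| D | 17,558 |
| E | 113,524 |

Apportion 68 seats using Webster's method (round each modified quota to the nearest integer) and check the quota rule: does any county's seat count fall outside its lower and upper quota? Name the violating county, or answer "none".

C

Standard quotas: A 0.474, B 2.325, C 62.759, D 0.327, E 2.116.
Webster allocation: A 0, B 2, C 64, D 0, E 2.
C has quota 62.759 (lower 62, upper 63) but receives 64 — outside the quota interval.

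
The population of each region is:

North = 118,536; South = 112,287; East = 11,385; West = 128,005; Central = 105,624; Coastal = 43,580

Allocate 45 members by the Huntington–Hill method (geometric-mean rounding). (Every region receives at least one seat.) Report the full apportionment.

With divisor 11569: modified quotas North 10.246, South 9.706, East 0.984, West 11.064, Central 9.130, Coastal 3.767.
Geometric-mean thresholds: North √(10·11)=10.488, South √(9·10)=9.487, East (min 1), West √(11·12)=11.489, Central √(9·10)=9.487, Coastal √(3·4)=3.464.
Each quota rounded against its threshold gives North 10, South 10, East 1, West 11, Central 9, Coastal 4 (total 45).

North 10, South 10, East 1, West 11, Central 9, Coastal 4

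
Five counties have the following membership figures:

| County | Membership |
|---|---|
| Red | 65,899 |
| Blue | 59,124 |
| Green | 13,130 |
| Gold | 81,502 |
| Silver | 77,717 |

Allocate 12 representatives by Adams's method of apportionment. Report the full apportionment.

Standard divisor 297372/12 ≈ 24781; standard quotas: Red 2.659, Blue 2.386, Green 0.530, Gold 3.289, Silver 3.136.
Rounding up gives 3, 3, 1, 4, 4 = 15 seats, so the divisor must be adjusted.
With modified divisor 31300: modified quotas Red 2.105, Blue 1.889, Green 0.419, Gold 2.604, Silver 2.483.
Rounding up: Red 3, Blue 2, Green 1, Gold 3, Silver 3 (total 12).

Red=3; Blue=2; Green=1; Gold=3; Silver=3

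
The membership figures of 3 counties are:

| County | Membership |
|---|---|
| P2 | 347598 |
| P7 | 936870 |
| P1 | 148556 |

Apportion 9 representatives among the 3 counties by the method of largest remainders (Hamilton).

Standard divisor: 1433024 ÷ 9 ≈ 159224.889.
Standard quotas: P2 2.1831, P7 5.8839, P1 0.9330.
Lower quotas: P2 2, P7 5, P1 0 (sum 7, leaving 2 seats).
Remainders in descending order: P1 0.9330, P7 0.8839, P2 0.1831.
Largest remainders: P1, P7 receive the extra seats.

P2=2; P7=6; P1=1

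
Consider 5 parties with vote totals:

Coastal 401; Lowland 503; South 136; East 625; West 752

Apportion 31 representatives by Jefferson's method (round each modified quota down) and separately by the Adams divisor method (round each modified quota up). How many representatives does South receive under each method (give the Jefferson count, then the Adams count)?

1 and 2

Jefferson: Coastal 5, Lowland 7, South 1, East 8, West 10.
Adams: Coastal 5, Lowland 7, South 2, East 8, West 9.
South gets 1 under Jefferson and 2 under Adams.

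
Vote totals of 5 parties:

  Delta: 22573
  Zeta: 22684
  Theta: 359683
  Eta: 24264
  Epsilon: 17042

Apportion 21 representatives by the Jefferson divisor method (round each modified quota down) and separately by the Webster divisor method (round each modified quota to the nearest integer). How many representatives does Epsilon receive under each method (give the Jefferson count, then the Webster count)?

Jefferson: Delta 1, Zeta 1, Theta 18, Eta 1, Epsilon 0.
Webster: Delta 1, Zeta 1, Theta 17, Eta 1, Epsilon 1.
Epsilon gets 0 under Jefferson and 1 under Webster.

0 and 1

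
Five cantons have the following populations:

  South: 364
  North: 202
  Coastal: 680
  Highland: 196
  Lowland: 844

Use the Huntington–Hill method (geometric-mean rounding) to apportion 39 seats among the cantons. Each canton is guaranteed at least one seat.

South: 6, North: 4, Coastal: 12, Highland: 3, Lowland: 14

With divisor 58.3: modified quotas South 6.244, North 3.465, Coastal 11.664, Highland 3.362, Lowland 14.477.
Geometric-mean thresholds: South √(6·7)=6.481, North √(3·4)=3.464, Coastal √(11·12)=11.489, Highland √(3·4)=3.464, Lowland √(14·15)=14.491.
Each quota rounded against its threshold gives South 6, North 4, Coastal 12, Highland 3, Lowland 14 (total 39).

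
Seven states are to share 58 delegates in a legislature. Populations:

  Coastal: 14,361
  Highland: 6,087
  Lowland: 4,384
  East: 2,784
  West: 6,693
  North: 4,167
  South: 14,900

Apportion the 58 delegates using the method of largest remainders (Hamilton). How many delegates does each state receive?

Standard divisor: 53376 ÷ 58 ≈ 920.276.
Standard quotas: Coastal 15.6051, Highland 6.6143, Lowland 4.7638, East 3.0252, West 7.2728, North 4.5280, South 16.1908.
Lower quotas: Coastal 15, Highland 6, Lowland 4, East 3, West 7, North 4, South 16 (sum 55, leaving 3 seats).
Remainders in descending order: Lowland 0.7638, Highland 0.6143, Coastal 0.6051, North 0.5280, West 0.2728, South 0.1908, East 0.0252.
The surplus seats go to Lowland, Highland, Coastal.

Coastal 16, Highland 7, Lowland 5, East 3, West 7, North 4, South 16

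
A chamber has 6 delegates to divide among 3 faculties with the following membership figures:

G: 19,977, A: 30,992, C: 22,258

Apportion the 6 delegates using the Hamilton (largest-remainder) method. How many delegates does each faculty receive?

G: 2; A: 2; C: 2

The standard divisor is 73227/6 ≈ 12204.5.
Standard quotas: G 1.6369, A 2.5394, C 1.8238.
Lower quotas: G 1, A 2, C 1 (sum 4, leaving 2 seats).
Remainders in descending order: C 0.8238, G 0.6369, A 0.5394.
The surplus seats go to C, G.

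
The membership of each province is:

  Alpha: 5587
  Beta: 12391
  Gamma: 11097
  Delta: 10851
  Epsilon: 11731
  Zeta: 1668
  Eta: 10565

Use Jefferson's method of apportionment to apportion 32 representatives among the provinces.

Alpha=3, Beta=6, Gamma=6, Delta=6, Epsilon=6, Zeta=0, Eta=5

Standard divisor 63890/32 ≈ 1996.562; standard quotas: Alpha 2.798, Beta 6.206, Gamma 5.558, Delta 5.435, Epsilon 5.876, Zeta 0.835, Eta 5.292.
Rounding down gives 2, 6, 5, 5, 5, 0, 5 = 28 seats, so the divisor must be adjusted.
With modified divisor 1800: modified quotas Alpha 3.104, Beta 6.884, Gamma 6.165, Delta 6.028, Epsilon 6.517, Zeta 0.927, Eta 5.869.
Rounding down: Alpha 3, Beta 6, Gamma 6, Delta 6, Epsilon 6, Zeta 0, Eta 5 (total 32).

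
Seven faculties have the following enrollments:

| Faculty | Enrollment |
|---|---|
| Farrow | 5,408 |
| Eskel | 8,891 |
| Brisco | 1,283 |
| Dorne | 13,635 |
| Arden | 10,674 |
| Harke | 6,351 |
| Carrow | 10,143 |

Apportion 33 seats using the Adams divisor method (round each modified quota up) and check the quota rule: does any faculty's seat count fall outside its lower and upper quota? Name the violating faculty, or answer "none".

Standard quotas: Farrow 3.165, Eskel 5.204, Brisco 0.751, Dorne 7.980, Arden 6.247, Harke 3.717, Carrow 5.936.
Adams allocation: Farrow 3, Eskel 5, Brisco 1, Dorne 8, Arden 6, Harke 4, Carrow 6.
Every allocation lies between the lower and upper quota.

none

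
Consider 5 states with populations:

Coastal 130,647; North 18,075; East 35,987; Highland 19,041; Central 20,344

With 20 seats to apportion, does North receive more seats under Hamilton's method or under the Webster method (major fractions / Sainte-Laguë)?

Hamilton: Coastal 12, North 1, East 3, Highland 2, Central 2.
Webster: Coastal 11, North 2, East 3, Highland 2, Central 2.
North gets 1 under Hamilton and 2 under Webster.

Webster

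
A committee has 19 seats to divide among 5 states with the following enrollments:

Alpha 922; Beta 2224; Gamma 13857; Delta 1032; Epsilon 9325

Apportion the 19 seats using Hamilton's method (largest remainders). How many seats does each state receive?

Alpha: 1; Beta: 1; Gamma: 10; Delta: 1; Epsilon: 6

Standard divisor: 27360 ÷ 19 = 1440.
Standard quotas: Alpha 0.6403, Beta 1.5444, Gamma 9.6229, Delta 0.7167, Epsilon 6.4757.
Lower quotas: Alpha 0, Beta 1, Gamma 9, Delta 0, Epsilon 6 (sum 16, leaving 3 seats).
Remainders in descending order: Delta 0.7167, Alpha 0.6403, Gamma 0.6229, Beta 0.5444, Epsilon 0.4757.
The surplus seats go to Delta, Alpha, Gamma.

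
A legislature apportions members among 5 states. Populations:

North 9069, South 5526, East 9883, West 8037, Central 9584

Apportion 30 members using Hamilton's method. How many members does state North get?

Standard divisor: 42099 ÷ 30 ≈ 1403.3.
Standard quotas: North 6.4626, South 3.9379, East 7.0427, West 5.7272, Central 6.8296.
Lower quotas: North 6, South 3, East 7, West 5, Central 6 (sum 27, leaving 3 seats).
Remainders in descending order: South 0.9379, Central 0.8296, West 0.7272, North 0.4626, East 0.0427.
Largest remainders: South, Central, West receive the extra seats.
North receives 6.

6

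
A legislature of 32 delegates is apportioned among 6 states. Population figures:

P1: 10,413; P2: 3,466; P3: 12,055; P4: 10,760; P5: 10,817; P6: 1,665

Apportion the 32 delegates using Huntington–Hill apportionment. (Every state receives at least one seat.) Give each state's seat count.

P1 7, P2 2, P3 8, P4 7, P5 7, P6 1

With divisor 1526: modified quotas P1 6.824, P2 2.271, P3 7.900, P4 7.051, P5 7.088, P6 1.091.
Geometric-mean thresholds: P1 √(6·7)=6.481, P2 √(2·3)=2.449, P3 √(7·8)=7.483, P4 √(7·8)=7.483, P5 √(7·8)=7.483, P6 √(1·2)=1.414.
Each quota rounded against its threshold gives P1 7, P2 2, P3 8, P4 7, P5 7, P6 1 (total 32).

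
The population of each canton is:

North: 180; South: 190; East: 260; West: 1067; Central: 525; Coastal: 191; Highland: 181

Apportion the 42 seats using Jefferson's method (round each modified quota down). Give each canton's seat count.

Standard divisor 2594/42 ≈ 61.762; standard quotas: North 2.914, South 3.076, East 4.210, West 17.276, Central 8.500, Coastal 3.093, Highland 2.931.
Rounding down gives 2, 3, 4, 17, 8, 3, 2 = 39 seats, so the divisor must be adjusted.
With modified divisor 59: modified quotas North 3.051, South 3.220, East 4.407, West 18.085, Central 8.898, Coastal 3.237, Highland 3.068.
Rounding down: North 3, South 3, East 4, West 18, Central 8, Coastal 3, Highland 3 (total 42).

North 3; South 3; East 4; West 18; Central 8; Coastal 3; Highland 3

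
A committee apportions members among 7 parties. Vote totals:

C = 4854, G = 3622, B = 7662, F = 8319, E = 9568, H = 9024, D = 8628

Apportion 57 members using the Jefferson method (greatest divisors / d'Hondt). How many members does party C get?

5

Standard divisor 51677/57 ≈ 906.614; standard quotas: C 5.354, G 3.995, B 8.451, F 9.176, E 10.554, H 9.954, D 9.517.
Rounding down gives 5, 3, 8, 9, 10, 9, 9 = 53 seats, so the divisor must be adjusted.
With modified divisor 860: modified quotas C 5.644, G 4.212, B 8.909, F 9.673, E 11.126, H 10.493, D 10.033.
Rounding down: C 5, G 4, B 8, F 9, E 11, H 10, D 10 (total 57).
C receives 5.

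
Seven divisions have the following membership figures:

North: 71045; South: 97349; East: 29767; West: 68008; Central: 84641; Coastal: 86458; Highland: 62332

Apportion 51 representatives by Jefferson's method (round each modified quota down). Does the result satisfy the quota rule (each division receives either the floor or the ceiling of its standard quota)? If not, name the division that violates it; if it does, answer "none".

none

Standard quotas: North 7.252, South 9.938, East 3.039, West 6.942, Central 8.640, Coastal 8.826, Highland 6.363.
Jefferson allocation: North 7, South 10, East 3, West 7, Central 9, Coastal 9, Highland 6.
Every allocation lies between the lower and upper quota.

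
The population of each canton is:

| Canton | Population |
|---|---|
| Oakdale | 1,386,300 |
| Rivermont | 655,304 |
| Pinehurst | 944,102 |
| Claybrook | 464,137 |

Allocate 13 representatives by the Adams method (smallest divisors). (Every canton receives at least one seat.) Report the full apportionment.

Oakdale 5; Rivermont 3; Pinehurst 3; Claybrook 2

Standard divisor 3449843/13 ≈ 265372.538; standard quotas: Oakdale 5.224, Rivermont 2.469, Pinehurst 3.558, Claybrook 1.749.
Rounding up gives 6, 3, 4, 2 = 15 seats, so the divisor must be adjusted.
With modified divisor 321200: modified quotas Oakdale 4.316, Rivermont 2.040, Pinehurst 2.939, Claybrook 1.445.
Rounding up: Oakdale 5, Rivermont 3, Pinehurst 3, Claybrook 2 (total 13).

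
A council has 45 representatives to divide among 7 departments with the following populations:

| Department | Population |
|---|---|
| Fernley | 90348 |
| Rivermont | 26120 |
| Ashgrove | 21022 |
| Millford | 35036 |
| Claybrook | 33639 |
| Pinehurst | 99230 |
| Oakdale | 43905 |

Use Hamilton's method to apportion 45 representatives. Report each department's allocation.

Total 349300; standard divisor 349300/45 ≈ 7762.222.
Standard quotas: Fernley 11.6395, Rivermont 3.3650, Ashgrove 2.7082, Millford 4.5137, Claybrook 4.3337, Pinehurst 12.7837, Oakdale 5.6562.
Lower quotas: Fernley 11, Rivermont 3, Ashgrove 2, Millford 4, Claybrook 4, Pinehurst 12, Oakdale 5 (sum 41, leaving 4 seats).
Remainders in descending order: Pinehurst 0.7837, Ashgrove 0.7082, Oakdale 0.6562, Fernley 0.6395, Millford 0.5137, Rivermont 0.3650, Claybrook 0.3337.
Largest remainders: Pinehurst, Ashgrove, Oakdale, Fernley receive the extra seats.

Fernley: 12, Rivermont: 3, Ashgrove: 3, Millford: 4, Claybrook: 4, Pinehurst: 13, Oakdale: 6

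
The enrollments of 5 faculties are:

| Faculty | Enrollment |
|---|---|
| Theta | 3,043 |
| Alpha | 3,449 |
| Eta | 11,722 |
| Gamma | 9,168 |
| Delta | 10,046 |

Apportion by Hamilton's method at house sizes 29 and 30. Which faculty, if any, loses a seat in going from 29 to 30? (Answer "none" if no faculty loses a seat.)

At 29 seats: Theta 2, Alpha 3, Eta 9, Gamma 7, Delta 8.
At 30 seats: Theta 3, Alpha 3, Eta 9, Gamma 7, Delta 8.
No faculty's allocation decreased.

none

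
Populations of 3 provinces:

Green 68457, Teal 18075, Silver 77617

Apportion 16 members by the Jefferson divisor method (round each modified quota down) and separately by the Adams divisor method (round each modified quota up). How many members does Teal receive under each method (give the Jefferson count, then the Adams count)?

Jefferson: Green 7, Teal 1, Silver 8.
Adams: Green 7, Teal 2, Silver 7.
Teal gets 1 under Jefferson and 2 under Adams.

1 and 2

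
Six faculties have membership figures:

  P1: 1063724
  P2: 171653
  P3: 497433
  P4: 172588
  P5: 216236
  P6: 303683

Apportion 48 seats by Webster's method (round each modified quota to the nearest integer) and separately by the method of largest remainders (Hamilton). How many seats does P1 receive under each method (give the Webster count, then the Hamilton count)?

22 and 21

Webster: P1 22, P2 3, P3 10, P4 3, P5 4, P6 6.
Hamilton: P1 21, P2 3, P3 10, P4 4, P5 4, P6 6.
P1 gets 22 under Webster and 21 under Hamilton.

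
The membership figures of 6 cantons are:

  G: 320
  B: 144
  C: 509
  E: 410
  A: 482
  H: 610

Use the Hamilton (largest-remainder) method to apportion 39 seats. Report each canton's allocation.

G: 5, B: 2, C: 8, E: 6, A: 8, H: 10

Standard divisor: 2475 ÷ 39 ≈ 63.462.
Standard quotas: G 5.042, B 2.269, C 8.021, E 6.461, A 7.595, H 9.612.
Lower quotas: G 5, B 2, C 8, E 6, A 7, H 9 (sum 37, leaving 2 seats).
Remainders in descending order: H 0.612, A 0.595, E 0.461, B 0.269, G 0.042, C 0.021.
The surplus seats go to H, A.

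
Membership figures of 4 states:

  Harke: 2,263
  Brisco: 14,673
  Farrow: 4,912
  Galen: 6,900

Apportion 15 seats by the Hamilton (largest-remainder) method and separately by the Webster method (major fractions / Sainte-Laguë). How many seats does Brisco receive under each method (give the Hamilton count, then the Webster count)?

Hamilton: Harke 1, Brisco 8, Farrow 2, Galen 4.
Webster: Harke 1, Brisco 7, Farrow 3, Galen 4.
Brisco gets 8 under Hamilton and 7 under Webster.

8 and 7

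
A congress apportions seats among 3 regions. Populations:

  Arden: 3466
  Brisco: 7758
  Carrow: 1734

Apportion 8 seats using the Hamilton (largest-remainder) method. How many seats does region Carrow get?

1

The standard divisor is 12958/8 ≈ 1619.75.
Standard quotas: Arden 2.1398, Brisco 4.7896, Carrow 1.0705.
Lower quotas: Arden 2, Brisco 4, Carrow 1 (sum 7, leaving 1 seat).
Remainders in descending order: Brisco 0.7896, Arden 0.1398, Carrow 0.0705.
The surplus seat goes to Brisco.
Carrow receives 1.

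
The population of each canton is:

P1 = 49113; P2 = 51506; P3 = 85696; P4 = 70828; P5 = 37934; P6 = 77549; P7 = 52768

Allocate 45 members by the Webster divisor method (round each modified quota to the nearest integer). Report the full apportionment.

P1=5; P2=5; P3=9; P4=8; P5=4; P6=8; P7=6

Standard divisor 425394/45 ≈ 9453.2; standard quotas: P1 5.195, P2 5.449, P3 9.065, P4 7.492, P5 4.013, P6 8.203, P7 5.582.
Rounding to the nearest integer gives 5, 5, 9, 7, 4, 8, 6 = 44 seats, so the divisor must be adjusted.
With modified divisor 9400: modified quotas P1 5.225, P2 5.479, P3 9.117, P4 7.535, P5 4.036, P6 8.250, P7 5.614.
Rounding to the nearest integer: P1 5, P2 5, P3 9, P4 8, P5 4, P6 8, P7 6 (total 45).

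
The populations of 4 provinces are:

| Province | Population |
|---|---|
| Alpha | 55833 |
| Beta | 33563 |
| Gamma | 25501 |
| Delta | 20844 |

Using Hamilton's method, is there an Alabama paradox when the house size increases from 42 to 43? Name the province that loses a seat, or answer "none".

Delta

At 42 seats: Alpha 17, Beta 10, Gamma 8, Delta 7.
At 43 seats: Alpha 18, Beta 11, Gamma 8, Delta 6.
Delta drops from 7 to 6.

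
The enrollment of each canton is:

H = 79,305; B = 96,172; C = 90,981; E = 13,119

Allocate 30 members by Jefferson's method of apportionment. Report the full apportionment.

Standard divisor 279577/30 ≈ 9319.233; standard quotas: H 8.510, B 10.320, C 9.763, E 1.408.
Rounding down gives 8, 10, 9, 1 = 28 seats, so the divisor must be adjusted.
With modified divisor 8780: modified quotas H 9.032, B 10.954, C 10.362, E 1.494.
Rounding down: H 9, B 10, C 10, E 1 (total 30).

H 9, B 10, C 10, E 1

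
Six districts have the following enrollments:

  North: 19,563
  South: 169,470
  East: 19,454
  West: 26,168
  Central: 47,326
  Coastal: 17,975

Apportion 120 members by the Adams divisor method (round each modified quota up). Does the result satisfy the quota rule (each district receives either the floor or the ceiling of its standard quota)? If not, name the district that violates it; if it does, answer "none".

South

Standard quotas: North 7.826, South 67.798, East 7.783, West 10.469, Central 18.933, Coastal 7.191.
Adams allocation: North 8, South 66, East 8, West 11, Central 19, Coastal 8.
South has quota 67.798 (lower 67, upper 68) but receives 66 — outside the quota interval.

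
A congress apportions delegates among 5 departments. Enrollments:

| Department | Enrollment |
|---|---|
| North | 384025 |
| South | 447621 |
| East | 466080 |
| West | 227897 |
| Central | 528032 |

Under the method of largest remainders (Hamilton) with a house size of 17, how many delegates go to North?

3

Standard divisor: 2053655 ÷ 17 ≈ 120803.235.
Standard quotas: North 3.1789, South 3.7054, East 3.8582, West 1.8865, Central 4.3710.
Lower quotas: North 3, South 3, East 3, West 1, Central 4 (sum 14, leaving 3 seats).
Remainders in descending order: West 0.8865, East 0.8582, South 0.7054, Central 0.3710, North 0.1789.
The surplus seats go to West, East, South.
North receives 3.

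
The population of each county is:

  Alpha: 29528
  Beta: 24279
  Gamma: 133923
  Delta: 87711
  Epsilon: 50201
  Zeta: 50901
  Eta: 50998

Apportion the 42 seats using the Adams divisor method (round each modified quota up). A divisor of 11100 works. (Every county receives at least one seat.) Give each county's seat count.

Alpha=3, Beta=3, Gamma=13, Delta=8, Epsilon=5, Zeta=5, Eta=5

With modified divisor 11100: modified quotas Alpha 2.660, Beta 2.187, Gamma 12.065, Delta 7.902, Epsilon 4.523, Zeta 4.586, Eta 4.594.
Rounding up: Alpha 3, Beta 3, Gamma 13, Delta 8, Epsilon 5, Zeta 5, Eta 5 (total 42).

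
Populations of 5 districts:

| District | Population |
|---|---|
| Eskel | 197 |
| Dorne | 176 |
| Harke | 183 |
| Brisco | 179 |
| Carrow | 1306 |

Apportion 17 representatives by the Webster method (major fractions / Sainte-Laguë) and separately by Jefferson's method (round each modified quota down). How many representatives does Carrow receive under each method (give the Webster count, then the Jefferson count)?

Webster: Eskel 2, Dorne 1, Harke 2, Brisco 1, Carrow 11.
Jefferson: Eskel 1, Dorne 1, Harke 1, Brisco 1, Carrow 13.
Carrow gets 11 under Webster and 13 under Jefferson.

11 and 13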